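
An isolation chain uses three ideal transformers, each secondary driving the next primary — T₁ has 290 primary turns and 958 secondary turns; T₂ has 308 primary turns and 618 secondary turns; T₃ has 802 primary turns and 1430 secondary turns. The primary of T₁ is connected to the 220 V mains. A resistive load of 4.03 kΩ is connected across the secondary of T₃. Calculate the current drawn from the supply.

I_supply ≈ 7.63 A

After T₁: V = 220.00 × 958/290 = 726.76 V.
After T₂: V = 726.76 × 618/308 = 1458.2 V.
After T₃: V = 1458.2 × 1430/802 = 2600.1 V.
I_load = 2600.1/4030 = 0.64519 A, so P_out = 2600.1 × 0.64519 = 1677.5 W.
All ideal ⇒ P_in = P_out, so I_supply = 1677.5/220 = 7.63 A.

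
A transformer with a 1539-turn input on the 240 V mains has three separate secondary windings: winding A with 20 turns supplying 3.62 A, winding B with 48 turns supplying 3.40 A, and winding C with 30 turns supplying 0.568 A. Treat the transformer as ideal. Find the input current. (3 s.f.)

I_in ≈ 0.164 A

V_A = 240 × 20/1539 = 3.1189 V; V_B = 240 × 48/1539 = 7.4854 V; V_C = 240 × 30/1539 = 4.6784 V.
P_out = V_A I_A + V_B I_B + V_C I_C = 3.1189×3.62 + 7.4854×3.40 + 4.6784×0.568 = 11.290 + 25.450 + 2.6573 = 39.398 W.
Ideal ⇒ P_in = P_out, so I_in = P_out/V_in = 39.398/240 = 0.164 A.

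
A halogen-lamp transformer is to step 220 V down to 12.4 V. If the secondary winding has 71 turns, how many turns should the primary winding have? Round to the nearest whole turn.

N_p = 1260 turns

N_p/N_s = V_p/V_s, so N_p = 71 × 220/12.4 = 1259.7 ≈ 1260 turns.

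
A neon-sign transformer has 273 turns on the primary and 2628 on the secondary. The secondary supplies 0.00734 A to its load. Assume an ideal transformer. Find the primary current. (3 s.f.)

For an ideal transformer I_p/I_s = N_s/N_p, so I_p = 0.00734 × 2628/273 = 0.0707 A.

I_p ≈ 0.0707 A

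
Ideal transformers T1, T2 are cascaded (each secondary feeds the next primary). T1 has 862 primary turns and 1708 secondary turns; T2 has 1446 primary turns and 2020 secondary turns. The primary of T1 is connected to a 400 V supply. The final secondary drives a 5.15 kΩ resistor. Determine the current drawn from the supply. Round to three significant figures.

After T1: V = 400.00 × 1708/862 = 792.58 V.
After T2: V = 792.58 × 2020/1446 = 1107.2 V.
I_load = 1107.2/5150 = 0.21499 A, so P_out = 1107.2 × 0.21499 = 238.03 W.
All ideal ⇒ P_in = P_out, so I_supply = 238.03/400 = 0.595 A.

I_supply ≈ 0.595 A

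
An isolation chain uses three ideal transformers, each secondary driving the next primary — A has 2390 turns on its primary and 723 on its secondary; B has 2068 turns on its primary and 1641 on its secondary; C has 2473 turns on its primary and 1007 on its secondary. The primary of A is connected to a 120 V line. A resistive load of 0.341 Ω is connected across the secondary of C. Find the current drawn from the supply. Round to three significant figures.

Secondary of A: V = 120.00 × 723/2390 = 36.301 V.
Secondary of B: V = 36.301 × 1641/2068 = 28.806 V.
Secondary of C: V = 28.806 × 1007/2473 = 11.730 V.
I_load = 11.730/0.341 = 34.398 A, so P_out = 11.730 × 34.398 = 403.47 W.
All ideal ⇒ P_in = P_out, so I_supply = 403.47/120 = 3.36 A.

I_supply ≈ 3.36 A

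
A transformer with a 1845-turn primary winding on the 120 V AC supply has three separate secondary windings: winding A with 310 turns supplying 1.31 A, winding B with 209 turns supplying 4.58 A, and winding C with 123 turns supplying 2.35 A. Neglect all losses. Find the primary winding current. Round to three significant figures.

V_A = 120 × 310/1845 = 20.163 V; V_B = 120 × 209/1845 = 13.593 V; V_C = 120 × 123/1845 = 8.0000 V.
P_out = V_A I_A + V_B I_B + V_C I_C = 20.163×1.31 + 13.593×4.58 + 8.0000×2.35 = 26.413 + 62.258 + 18.800 = 107.47 W.
Ideal ⇒ P_in = P_out, so I_p = P_out/V_p = 107.47/120 = 0.896 A.

I_p ≈ 0.896 A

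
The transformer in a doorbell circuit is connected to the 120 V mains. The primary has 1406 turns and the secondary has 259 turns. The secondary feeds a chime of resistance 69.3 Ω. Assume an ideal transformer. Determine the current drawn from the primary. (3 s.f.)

I_p ≈ 0.0588 A

V_s = V_p × N_s/N_p = 120 × 259/1406 = 22.105 V.
I_s = V_s/R = 22.105/69.3 = 0.31898 A.
For an ideal transformer I_p N_p = I_s N_s, so I_p = 0.31898 × 259/1406 = 0.0588 A.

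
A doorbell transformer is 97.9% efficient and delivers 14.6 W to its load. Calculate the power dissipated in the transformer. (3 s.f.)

P_loss ≈ 0.313 W

P_in = P_out/η = 14.6/0.979 = 14.9132 W.
P_loss = P_in − P_out = 14.9132 − 14.6 = 0.313 W.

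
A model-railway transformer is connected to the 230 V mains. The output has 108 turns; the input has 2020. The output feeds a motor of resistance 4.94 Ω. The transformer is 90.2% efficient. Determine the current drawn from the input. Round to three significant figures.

V_out = 230 × 108/2020 = 12.297 V.
I_out = V_out/R = 12.297/4.94 = 2.4893 A.
P_out = V_out I_out = 12.297 × 2.4893 = 30.611 W.
P_in = P_out/η = 30.611/0.902 = 33.936 W.
I_in = P_in/V_in = 33.936/230 = 0.148 A.

I_in ≈ 0.148 A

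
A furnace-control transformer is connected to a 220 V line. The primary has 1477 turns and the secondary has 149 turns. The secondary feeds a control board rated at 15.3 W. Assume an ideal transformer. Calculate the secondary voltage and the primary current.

V_s = V_p × N_s/N_p = 220 × 149/1477 = 22.194 V.
I_s = P/V_s = 15.3/22.194 = 0.68939 A.
I_p = I_s × N_s/N_p = 0.68939 × 149/1477 = 0.0695 A.

V_s ≈ 22.2 V, I_p ≈ 0.0695 A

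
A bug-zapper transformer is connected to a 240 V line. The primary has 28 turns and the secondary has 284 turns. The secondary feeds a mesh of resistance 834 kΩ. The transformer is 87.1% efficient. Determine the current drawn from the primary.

I_p ≈ 0.0340 A

V_s = 240 × 284/28 = 2434.3 V.
I_s = V_s/R = 2434.3/834000 = 0.0029188 A.
P_out = V_s I_s = 2434.3 × 0.0029188 = 7.1052 W.
P_in = P_out/η = 7.1052/0.871 = 8.1575 W.
I_p = P_in/V_p = 8.1575/240 = 0.0340 A.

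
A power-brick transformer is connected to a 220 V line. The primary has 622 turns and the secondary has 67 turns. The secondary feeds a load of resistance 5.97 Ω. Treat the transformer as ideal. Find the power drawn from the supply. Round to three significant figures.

P ≈ 94.1 W

V_s = V_p × N_s/N_p = 220 × 67/622 = 23.698 V.
I_s = V_s/R = 23.698/5.97 = 3.9695 A.
I_p = I_s × N_s/N_p = 3.9695 × 67/622 = 0.42758 A.
P = V_p I_p = 220 × 0.42758 = 94.1 W.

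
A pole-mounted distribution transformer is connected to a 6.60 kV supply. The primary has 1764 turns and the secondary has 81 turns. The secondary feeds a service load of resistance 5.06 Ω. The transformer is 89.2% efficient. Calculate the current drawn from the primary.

I_p ≈ 3.08 A

V_s = 6600 × 81/1764 = 303.06 V.
I_s = V_s/R = 303.06/5.06 = 59.894 A.
P_out = V_s I_s = 303.06 × 59.894 = 18151 W.
P_in = P_out/η = 18151/0.892 = 20349 W.
I_p = P_in/V_p = 20349/6600 = 3.08 A.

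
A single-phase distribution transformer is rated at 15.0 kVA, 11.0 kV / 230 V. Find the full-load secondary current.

I_s = S/V_s = 15000/230 = 65.2 A.

I_s ≈ 65.2 A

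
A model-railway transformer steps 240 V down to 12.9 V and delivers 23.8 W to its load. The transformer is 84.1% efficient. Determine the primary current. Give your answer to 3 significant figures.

P_in = P_out/η = 23.8/0.841 = 28.300 W.
I_p = P_in/V_p = 28.300/240 = 0.118 A.

I_p ≈ 0.118 A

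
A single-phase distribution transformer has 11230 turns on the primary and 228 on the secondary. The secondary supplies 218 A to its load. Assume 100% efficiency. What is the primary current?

I_p ≈ 4.43 A

For an ideal transformer I_p/I_s = N_s/N_p, so I_p = 218 × 228/11230 = 4.43 A.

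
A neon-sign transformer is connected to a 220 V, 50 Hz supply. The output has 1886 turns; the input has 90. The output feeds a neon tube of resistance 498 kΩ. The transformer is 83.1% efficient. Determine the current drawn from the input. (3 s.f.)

I_in ≈ 0.233 A

V_out = 220 × 1886/90 = 4610.2 V.
I_out = V_out/R = 4610.2/498000 = 0.0092575 A.
P_out = V_out I_out = 4610.2 × 0.0092575 = 42.679 W.
P_in = P_out/η = 42.679/0.831 = 51.359 W.
I_in = P_in/V_in = 51.359/220 = 0.233 A.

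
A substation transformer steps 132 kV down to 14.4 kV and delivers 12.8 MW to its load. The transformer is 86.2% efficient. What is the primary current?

P_in = P_out/η = 1.28×10^7/0.862 = 1.4849×10^7 W.
I_p = P_in/V_p = 1.4849×10^7/132000 = 112 A.

I_p ≈ 112 A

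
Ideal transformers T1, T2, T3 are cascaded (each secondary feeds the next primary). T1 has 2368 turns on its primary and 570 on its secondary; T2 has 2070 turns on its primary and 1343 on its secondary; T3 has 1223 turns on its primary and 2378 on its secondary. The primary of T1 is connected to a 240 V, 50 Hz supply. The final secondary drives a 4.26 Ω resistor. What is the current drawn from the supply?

Secondary of T1: V = 240.00 × 570/2368 = 57.770 V.
Secondary of T2: V = 57.770 × 1343/2070 = 37.481 V.
Secondary of T3: V = 37.481 × 2378/1223 = 72.878 V.
I_load = 72.878/4.26 = 17.107 A, so P_out = 72.878 × 17.107 = 1246.8 W.
All ideal ⇒ P_in = P_out, so I_supply = 1246.8/240 = 5.19 A.

I_supply ≈ 5.19 A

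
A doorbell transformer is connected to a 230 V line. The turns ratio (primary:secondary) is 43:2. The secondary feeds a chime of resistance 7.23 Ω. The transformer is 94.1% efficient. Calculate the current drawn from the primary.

V_s = 230 × 2/43 = 10.698 V.
I_s = V_s/R = 10.698/7.23 = 1.4796 A.
P_out = V_s I_s = 10.698 × 1.4796 = 15.829 W.
P_in = P_out/η = 15.829/0.941 = 16.821 W.
I_p = P_in/V_p = 16.821/230 = 0.0731 A.

I_p ≈ 0.0731 A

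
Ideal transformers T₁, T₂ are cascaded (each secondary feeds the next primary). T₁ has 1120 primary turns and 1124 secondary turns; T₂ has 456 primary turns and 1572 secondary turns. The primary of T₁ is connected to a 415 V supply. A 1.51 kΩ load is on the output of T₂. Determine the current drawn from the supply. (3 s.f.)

Secondary of T₁: V = 415.00 × 1124/1120 = 416.48 V.
Secondary of T₂: V = 416.48 × 1572/456 = 1435.8 V.
I_load = 1435.8/1510 = 0.95084 A, so P_out = 1435.8 × 0.95084 = 1365.2 W.
All ideal ⇒ P_in = P_out, so I_supply = 1365.2/415 = 3.29 A.

I_supply ≈ 3.29 A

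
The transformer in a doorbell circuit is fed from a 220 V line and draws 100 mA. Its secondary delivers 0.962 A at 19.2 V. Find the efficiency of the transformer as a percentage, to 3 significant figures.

P_in = 220 × 0.100 = 22.0000 W.
P_out = 19.2 × 0.962 = 18.4704 W.
η = P_out/P_in = 18.4704/22.0000 = 0.840.

η ≈ 84.0%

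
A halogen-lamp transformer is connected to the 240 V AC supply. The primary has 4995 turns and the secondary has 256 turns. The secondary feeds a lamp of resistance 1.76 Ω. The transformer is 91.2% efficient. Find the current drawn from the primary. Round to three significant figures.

I_p ≈ 0.393 A

V_s = 240 × 256/4995 = 12.300 V.
I_s = V_s/R = 12.300/1.76 = 6.9888 A.
P_out = V_s I_s = 12.300 × 6.9888 = 85.964 W.
P_in = P_out/η = 85.964/0.912 = 94.259 W.
I_p = P_in/V_p = 94.259/240 = 0.393 A.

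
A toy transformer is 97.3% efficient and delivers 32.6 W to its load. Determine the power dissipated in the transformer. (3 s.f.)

P_in = P_out/η = 32.6/0.973 = 33.5046 W.
P_loss = P_in − P_out = 33.5046 − 32.6 = 0.905 W.

P_loss ≈ 0.905 W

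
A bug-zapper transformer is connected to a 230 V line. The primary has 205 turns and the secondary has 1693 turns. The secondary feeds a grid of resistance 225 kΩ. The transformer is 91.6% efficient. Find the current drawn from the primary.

I_p ≈ 0.0761 A

V_s = 230 × 1693/205 = 1899.5 V.
I_s = V_s/R = 1899.5/225000 = 0.0084421 A.
P_out = V_s I_s = 1899.5 × 0.0084421 = 16.035 W.
P_in = P_out/η = 16.035/0.916 = 17.506 W.
I_p = P_in/V_p = 17.506/230 = 0.0761 A.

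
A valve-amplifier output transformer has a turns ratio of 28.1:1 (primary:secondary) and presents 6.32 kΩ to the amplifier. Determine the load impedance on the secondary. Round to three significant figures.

Z_s = Z_p/(N_p/N_s)² = 6320/28.1² = 8.00 Ω.

Z_s ≈ 8.00 Ω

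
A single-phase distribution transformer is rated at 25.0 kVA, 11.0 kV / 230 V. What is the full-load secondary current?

I_s = S/V_s = 25000/230 = 109 A.

I_s ≈ 109 A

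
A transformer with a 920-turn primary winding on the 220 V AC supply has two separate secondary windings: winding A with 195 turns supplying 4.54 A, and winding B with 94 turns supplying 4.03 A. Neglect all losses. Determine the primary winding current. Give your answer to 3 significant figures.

I_p ≈ 1.37 A

V_A = 220 × 195/920 = 46.630 V; V_B = 220 × 94/920 = 22.478 V.
P_out = V_A I_A + V_B I_B = 46.630×4.54 + 22.478×4.03 = 211.70 + 90.587 = 302.29 W.
Ideal ⇒ P_in = P_out, so I_p = P_out/V_p = 302.29/220 = 1.37 A.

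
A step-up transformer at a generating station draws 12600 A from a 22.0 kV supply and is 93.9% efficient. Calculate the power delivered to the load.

P_out ≈ 2.60×10^8 W

P_in = V_p I_p = 22000 × 12600 = 2.7720×10^8 W.
P_out = η P_in = 0.939 × 2.7720×10^8 = 2.60×10^8 W.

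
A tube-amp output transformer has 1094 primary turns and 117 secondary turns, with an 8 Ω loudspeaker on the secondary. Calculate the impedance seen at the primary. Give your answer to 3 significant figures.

Z_p ≈ 699 Ω

Z_p = (N_p/N_s)² × Z_s = (1094/117)² × 8 = 699 Ω.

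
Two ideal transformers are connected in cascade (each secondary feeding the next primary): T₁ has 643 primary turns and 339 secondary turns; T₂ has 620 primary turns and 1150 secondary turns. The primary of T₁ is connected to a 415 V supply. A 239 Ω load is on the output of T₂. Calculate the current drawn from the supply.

I_supply ≈ 1.66 A

Secondary of T₁: V = 415.00 × 339/643 = 218.79 V.
Secondary of T₂: V = 218.79 × 1150/620 = 405.83 V.
I_load = 405.83/239 = 1.6980 A, so P_out = 405.83 × 1.6980 = 689.11 W.
All ideal ⇒ P_in = P_out, so I_supply = 689.11/415 = 1.66 A.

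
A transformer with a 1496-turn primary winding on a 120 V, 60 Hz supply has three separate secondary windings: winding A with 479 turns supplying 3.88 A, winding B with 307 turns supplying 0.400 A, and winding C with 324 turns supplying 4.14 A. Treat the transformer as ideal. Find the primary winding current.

I_p ≈ 2.22 A

V_A = 120 × 479/1496 = 38.422 V; V_B = 120 × 307/1496 = 24.626 V; V_C = 120 × 324/1496 = 25.989 V.
P_out = V_A I_A + V_B I_B + V_C I_C = 38.422×3.88 + 24.626×0.400 + 25.989×4.14 = 149.08 + 9.8503 + 107.60 = 266.53 W.
Ideal ⇒ P_in = P_out, so I_p = P_out/V_p = 266.53/120 = 2.22 A.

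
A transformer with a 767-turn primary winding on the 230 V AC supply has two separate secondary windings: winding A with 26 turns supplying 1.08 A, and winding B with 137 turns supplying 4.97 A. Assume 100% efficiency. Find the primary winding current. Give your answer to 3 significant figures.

V_A = 230 × 26/767 = 7.7966 V; V_B = 230 × 137/767 = 41.082 V.
P_out = V_A I_A + V_B I_B = 7.7966×1.08 + 41.082×4.97 = 8.4203 + 204.18 = 212.60 W.
Ideal ⇒ P_in = P_out, so I_p = P_out/V_p = 212.60/230 = 0.924 A.

I_p ≈ 0.924 A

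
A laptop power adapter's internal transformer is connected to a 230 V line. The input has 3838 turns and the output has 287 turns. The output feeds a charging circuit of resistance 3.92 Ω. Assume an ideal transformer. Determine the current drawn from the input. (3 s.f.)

V_out = V_in × N_out/N_in = 230 × 287/3838 = 17.199 V.
I_out = V_out/R = 17.199/3.92 = 4.3875 A.
For an ideal transformer I_in N_in = I_out N_out, so I_in = 4.3875 × 287/3838 = 0.328 A.

I_in ≈ 0.328 A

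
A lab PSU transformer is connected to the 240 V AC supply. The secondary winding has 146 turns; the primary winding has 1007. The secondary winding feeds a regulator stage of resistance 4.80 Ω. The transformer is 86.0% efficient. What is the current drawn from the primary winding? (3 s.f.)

I_p ≈ 1.22 A

V_s = 240 × 146/1007 = 34.796 V.
I_s = V_s/R = 34.796/4.80 = 7.2493 A.
P_out = V_s I_s = 34.796 × 7.2493 = 252.25 W.
P_in = P_out/η = 252.25/0.860 = 293.31 W.
I_p = P_in/V_p = 293.31/240 = 1.22 A.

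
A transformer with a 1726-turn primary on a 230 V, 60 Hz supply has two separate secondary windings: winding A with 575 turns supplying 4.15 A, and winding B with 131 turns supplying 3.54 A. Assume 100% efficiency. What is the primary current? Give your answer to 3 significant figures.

I_p ≈ 1.65 A

V_A = 230 × 575/1726 = 76.622 V; V_B = 230 × 131/1726 = 17.457 V.
P_out = V_A I_A + V_B I_B = 76.622×4.15 + 17.457×3.54 = 317.98 + 61.796 = 379.78 W.
Ideal ⇒ P_in = P_out, so I_p = P_out/V_p = 379.78/230 = 1.65 A.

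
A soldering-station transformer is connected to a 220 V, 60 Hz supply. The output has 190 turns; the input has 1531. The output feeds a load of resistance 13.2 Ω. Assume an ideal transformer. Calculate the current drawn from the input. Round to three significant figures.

I_in ≈ 0.257 A

V_out = V_in × N_out/N_in = 220 × 190/1531 = 27.302 V.
I_out = V_out/R = 27.302/13.2 = 2.0684 A.
For an ideal transformer I_in N_in = I_out N_out, so I_in = 2.0684 × 190/1531 = 0.257 A.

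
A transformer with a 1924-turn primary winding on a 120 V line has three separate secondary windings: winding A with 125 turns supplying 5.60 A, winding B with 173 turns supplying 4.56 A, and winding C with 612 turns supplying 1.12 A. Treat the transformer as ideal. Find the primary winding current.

I_p ≈ 1.13 A

V_A = 120 × 125/1924 = 7.7963 V; V_B = 120 × 173/1924 = 10.790 V; V_C = 120 × 612/1924 = 38.170 V.
P_out = V_A I_A + V_B I_B + V_C I_C = 7.7963×5.60 + 10.790×4.56 + 38.170×1.12 = 43.659 + 49.202 + 42.751 = 135.61 W.
Ideal ⇒ P_in = P_out, so I_p = P_out/V_p = 135.61/120 = 1.13 A.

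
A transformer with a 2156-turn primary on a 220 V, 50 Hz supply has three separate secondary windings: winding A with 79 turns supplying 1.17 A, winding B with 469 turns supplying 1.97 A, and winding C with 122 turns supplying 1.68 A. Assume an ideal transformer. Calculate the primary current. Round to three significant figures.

I_p ≈ 0.566 A

V_A = 220 × 79/2156 = 8.0612 V; V_B = 220 × 469/2156 = 47.857 V; V_C = 220 × 122/2156 = 12.449 V.
P_out = V_A I_A + V_B I_B + V_C I_C = 8.0612×1.17 + 47.857×1.97 + 12.449×1.68 = 9.4316 + 94.279 + 20.914 = 124.62 W.
Ideal ⇒ P_in = P_out, so I_p = P_out/V_p = 124.62/220 = 0.566 A.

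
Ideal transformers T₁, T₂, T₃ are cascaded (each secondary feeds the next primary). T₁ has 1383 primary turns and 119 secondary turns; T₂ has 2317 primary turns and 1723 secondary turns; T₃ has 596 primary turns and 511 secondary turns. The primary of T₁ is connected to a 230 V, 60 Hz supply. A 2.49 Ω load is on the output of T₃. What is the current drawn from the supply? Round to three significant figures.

I_supply ≈ 0.278 A

After T₁: V = 230.00 × 119/1383 = 19.790 V.
After T₂: V = 19.790 × 1723/2317 = 14.717 V.
After T₃: V = 14.717 × 511/596 = 12.618 V.
I_load = 12.618/2.49 = 5.0674 A, so P_out = 12.618 × 5.0674 = 63.940 W.
All ideal ⇒ P_in = P_out, so I_supply = 63.940/230 = 0.278 A.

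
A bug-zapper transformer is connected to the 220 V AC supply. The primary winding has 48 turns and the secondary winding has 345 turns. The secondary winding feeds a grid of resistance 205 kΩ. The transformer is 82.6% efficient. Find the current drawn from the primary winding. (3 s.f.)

V_s = 220 × 345/48 = 1581.2 V.
I_s = V_s/R = 1581.2/205000 = 0.0077134 A.
P_out = V_s I_s = 1581.2 × 0.0077134 = 12.197 W.
P_in = P_out/η = 12.197/0.826 = 14.766 W.
I_p = P_in/V_p = 14.766/220 = 0.0671 A.

I_p ≈ 0.0671 A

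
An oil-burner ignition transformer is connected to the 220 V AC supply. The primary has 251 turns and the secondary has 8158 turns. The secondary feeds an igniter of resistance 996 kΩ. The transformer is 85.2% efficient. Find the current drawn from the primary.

I_p ≈ 0.274 A

V_s = 220 × 8158/251 = 7150.4 V.
I_s = V_s/R = 7150.4/996000 = 0.0071792 A.
P_out = V_s I_s = 7150.4 × 0.0071792 = 51.334 W.
P_in = P_out/η = 51.334/0.852 = 60.251 W.
I_p = P_in/V_p = 60.251/220 = 0.274 A.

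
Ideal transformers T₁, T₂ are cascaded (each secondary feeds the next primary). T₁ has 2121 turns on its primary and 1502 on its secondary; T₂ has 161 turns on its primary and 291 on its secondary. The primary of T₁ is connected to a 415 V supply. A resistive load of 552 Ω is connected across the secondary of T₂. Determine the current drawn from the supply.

I_supply ≈ 1.23 A

Secondary of T₁: V = 415.00 × 1502/2121 = 293.88 V.
Secondary of T₂: V = 293.88 × 291/161 = 531.18 V.
I_load = 531.18/552 = 0.96229 A, so P_out = 531.18 × 0.96229 = 511.15 W.
All ideal ⇒ P_in = P_out, so I_supply = 511.15/415 = 1.23 A.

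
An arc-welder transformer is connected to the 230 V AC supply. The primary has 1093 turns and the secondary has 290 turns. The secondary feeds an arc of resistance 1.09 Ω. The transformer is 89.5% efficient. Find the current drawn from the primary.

V_s = 230 × 290/1093 = 61.025 V.
I_s = V_s/R = 61.025/1.09 = 55.986 A.
P_out = V_s I_s = 61.025 × 55.986 = 3416.5 W.
P_in = P_out/η = 3416.5/0.895 = 3817.3 W.
I_p = P_in/V_p = 3817.3/230 = 16.6 A.

I_p ≈ 16.6 A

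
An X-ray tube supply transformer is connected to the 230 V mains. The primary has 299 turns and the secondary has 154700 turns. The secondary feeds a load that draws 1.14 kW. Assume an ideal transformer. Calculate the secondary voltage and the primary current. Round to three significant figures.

V_s = V_p × N_s/N_p = 230 × 154700/299 = 119000 V.
I_s = P/V_s = 1140/119000 = 0.0095798 A.
I_p = I_s × N_s/N_p = 0.0095798 × 154700/299 = 4.96 A.

V_s ≈ 119000 V, I_p ≈ 4.96 A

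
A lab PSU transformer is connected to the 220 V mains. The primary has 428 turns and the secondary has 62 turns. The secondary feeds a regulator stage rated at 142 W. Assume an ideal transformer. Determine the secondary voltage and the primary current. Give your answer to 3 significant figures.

V_s ≈ 31.9 V, I_p ≈ 0.645 A

V_s = V_p × N_s/N_p = 220 × 62/428 = 31.869 V.
I_s = P/V_s = 142/31.869 = 4.4557 A.
I_p = I_s × N_s/N_p = 4.4557 × 62/428 = 0.645 A.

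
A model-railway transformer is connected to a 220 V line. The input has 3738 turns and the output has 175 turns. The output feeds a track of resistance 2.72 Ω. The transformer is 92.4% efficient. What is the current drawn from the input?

V_out = 220 × 175/3738 = 10.300 V.
I_out = V_out/R = 10.300/2.72 = 3.7866 A.
P_out = V_out I_out = 10.300 × 3.7866 = 39.001 W.
P_in = P_out/η = 39.001/0.924 = 42.209 W.
I_in = P_in/V_in = 42.209/220 = 0.192 A.

I_in ≈ 0.192 A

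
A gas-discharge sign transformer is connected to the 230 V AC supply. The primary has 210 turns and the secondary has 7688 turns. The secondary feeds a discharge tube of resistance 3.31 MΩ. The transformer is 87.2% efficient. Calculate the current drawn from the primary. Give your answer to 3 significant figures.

I_p ≈ 0.107 A

V_s = 230 × 7688/210 = 8420.2 V.
I_s = V_s/R = 8420.2/(3.31×10^6) = 0.0025439 A.
P_out = V_s I_s = 8420.2 × 0.0025439 = 21.420 W.
P_in = P_out/η = 21.420/0.872 = 24.564 W.
I_p = P_in/V_p = 24.564/230 = 0.107 A.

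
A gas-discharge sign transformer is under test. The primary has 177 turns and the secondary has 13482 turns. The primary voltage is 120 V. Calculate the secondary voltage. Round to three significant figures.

V_s/V_p = N_s/N_p, so V_s = 120 × 13482/177 = 9140 V.

V_s ≈ 9140 V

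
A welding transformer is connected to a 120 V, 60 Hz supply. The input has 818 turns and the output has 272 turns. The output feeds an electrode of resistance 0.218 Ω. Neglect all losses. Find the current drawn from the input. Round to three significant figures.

I_in ≈ 60.9 A

V_out = V_in × N_out/N_in = 120 × 272/818 = 39.902 V.
I_out = V_out/R = 39.902/0.218 = 183.04 A.
For an ideal transformer I_in N_in = I_out N_out, so I_in = 183.04 × 272/818 = 60.9 A.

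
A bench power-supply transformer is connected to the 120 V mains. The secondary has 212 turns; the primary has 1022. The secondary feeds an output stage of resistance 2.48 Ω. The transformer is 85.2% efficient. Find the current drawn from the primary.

I_p ≈ 2.44 A

V_s = 120 × 212/1022 = 24.892 V.
I_s = V_s/R = 24.892/2.48 = 10.037 A.
P_out = V_s I_s = 24.892 × 10.037 = 249.85 W.
P_in = P_out/η = 249.85/0.852 = 293.25 W.
I_p = P_in/V_p = 293.25/120 = 2.44 A.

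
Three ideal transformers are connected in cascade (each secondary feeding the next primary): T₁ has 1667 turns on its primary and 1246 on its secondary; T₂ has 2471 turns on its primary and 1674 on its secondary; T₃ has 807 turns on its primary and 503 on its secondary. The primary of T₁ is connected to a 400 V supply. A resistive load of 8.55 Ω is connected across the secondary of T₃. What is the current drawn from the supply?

I_supply ≈ 4.66 A

After T₁: V = 400.00 × 1246/1667 = 298.98 V.
After T₂: V = 298.98 × 1674/2471 = 202.55 V.
After T₃: V = 202.55 × 503/807 = 126.25 V.
I_load = 126.25/8.55 = 14.766 A, so P_out = 126.25 × 14.766 = 1864.1 W.
All ideal ⇒ P_in = P_out, so I_supply = 1864.1/400 = 4.66 A.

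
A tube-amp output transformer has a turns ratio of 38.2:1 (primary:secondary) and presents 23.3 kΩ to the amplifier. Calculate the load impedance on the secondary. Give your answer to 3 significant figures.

Z_s = Z_p/(N_p/N_s)² = 23300/38.2² = 16.0 Ω.

Z_s ≈ 16.0 Ω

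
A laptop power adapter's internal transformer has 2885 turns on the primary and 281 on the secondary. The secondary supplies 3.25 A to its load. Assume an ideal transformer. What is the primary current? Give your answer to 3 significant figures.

I_p ≈ 0.317 A

For an ideal transformer I_p/I_s = N_s/N_p, so I_p = 3.25 × 281/2885 = 0.317 A.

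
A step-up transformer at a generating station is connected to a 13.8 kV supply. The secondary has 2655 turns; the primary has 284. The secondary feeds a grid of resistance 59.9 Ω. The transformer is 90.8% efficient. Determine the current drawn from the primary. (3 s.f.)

V_s = 13800 × 2655/284 = 129010 V.
I_s = V_s/R = 129010/59.9 = 2153.8 A.
P_out = V_s I_s = 129010 × 2153.8 = 2.7786×10^8 W.
P_in = P_out/η = 2.7786×10^8/0.908 = 3.0601×10^8 W.
I_p = P_in/V_p = 3.0601×10^8/13800 = 22200 A.

I_p ≈ 22200 A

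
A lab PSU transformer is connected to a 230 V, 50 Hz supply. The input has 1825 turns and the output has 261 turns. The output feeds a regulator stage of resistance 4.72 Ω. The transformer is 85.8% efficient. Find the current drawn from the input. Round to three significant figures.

I_in ≈ 1.16 A

V_out = 230 × 261/1825 = 32.893 V.
I_out = V_out/R = 32.893/4.72 = 6.9689 A.
P_out = V_out I_out = 32.893 × 6.9689 = 229.23 W.
P_in = P_out/η = 229.23/0.858 = 267.17 W.
I_in = P_in/V_in = 267.17/230 = 1.16 A.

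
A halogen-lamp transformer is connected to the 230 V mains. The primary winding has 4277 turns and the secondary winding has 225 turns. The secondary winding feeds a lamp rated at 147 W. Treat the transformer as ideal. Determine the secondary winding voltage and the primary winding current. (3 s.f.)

V_s ≈ 12.1 V, I_p ≈ 0.639 A

V_s = V_p × N_s/N_p = 230 × 225/4277 = 12.100 V.
I_s = P/V_s = 147/12.100 = 12.149 A.
I_p = I_s × N_s/N_p = 12.149 × 225/4277 = 0.639 A.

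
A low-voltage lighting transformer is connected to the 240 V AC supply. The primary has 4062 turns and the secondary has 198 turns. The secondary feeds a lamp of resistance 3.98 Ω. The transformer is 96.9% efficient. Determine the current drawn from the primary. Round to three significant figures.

V_s = 240 × 198/4062 = 11.699 V.
I_s = V_s/R = 11.699/3.98 = 2.9394 A.
P_out = V_s I_s = 11.699 × 2.9394 = 34.387 W.
P_in = P_out/η = 34.387/0.969 = 35.487 W.
I_p = P_in/V_p = 35.487/240 = 0.148 A.

I_p ≈ 0.148 A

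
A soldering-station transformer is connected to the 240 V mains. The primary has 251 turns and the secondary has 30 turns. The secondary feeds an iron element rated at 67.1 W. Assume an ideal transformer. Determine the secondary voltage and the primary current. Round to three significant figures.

V_s ≈ 28.7 V, I_p ≈ 0.280 A

V_s = V_p × N_s/N_p = 240 × 30/251 = 28.685 V.
I_s = P/V_s = 67.1/28.685 = 2.3392 A.
I_p = I_s × N_s/N_p = 2.3392 × 30/251 = 0.280 A.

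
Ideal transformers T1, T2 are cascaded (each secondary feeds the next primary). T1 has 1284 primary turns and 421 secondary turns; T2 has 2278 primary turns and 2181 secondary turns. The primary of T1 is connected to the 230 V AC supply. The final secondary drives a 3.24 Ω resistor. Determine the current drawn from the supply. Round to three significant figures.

Secondary of T1: V = 230.00 × 421/1284 = 75.413 V.
Secondary of T2: V = 75.413 × 2181/2278 = 72.202 V.
I_load = 72.202/3.24 = 22.284 A, so P_out = 72.202 × 22.284 = 1609.0 W.
All ideal ⇒ P_in = P_out, so I_supply = 1609.0/230 = 7.00 A.

I_supply ≈ 7.00 A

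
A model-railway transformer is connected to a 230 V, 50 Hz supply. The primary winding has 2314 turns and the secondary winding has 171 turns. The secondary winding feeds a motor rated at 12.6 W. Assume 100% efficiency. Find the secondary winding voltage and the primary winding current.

V_s = V_p × N_s/N_p = 230 × 171/2314 = 16.997 V.
I_s = P/V_s = 12.6/16.997 = 0.74133 A.
I_p = I_s × N_s/N_p = 0.74133 × 171/2314 = 0.0548 A.

V_s ≈ 17.0 V, I_p ≈ 0.0548 A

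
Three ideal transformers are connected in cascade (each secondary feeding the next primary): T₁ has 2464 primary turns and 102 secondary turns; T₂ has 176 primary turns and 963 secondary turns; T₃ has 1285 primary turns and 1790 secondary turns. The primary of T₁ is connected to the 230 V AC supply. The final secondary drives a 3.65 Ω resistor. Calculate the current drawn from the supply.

After T₁: V = 230.00 × 102/2464 = 9.5211 V.
After T₂: V = 9.5211 × 963/176 = 52.096 V.
After T₃: V = 52.096 × 1790/1285 = 72.569 V.
I_load = 72.569/3.65 = 19.882 A, so P_out = 72.569 × 19.882 = 1442.8 W.
All ideal ⇒ P_in = P_out, so I_supply = 1442.8/230 = 6.27 A.

I_supply ≈ 6.27 A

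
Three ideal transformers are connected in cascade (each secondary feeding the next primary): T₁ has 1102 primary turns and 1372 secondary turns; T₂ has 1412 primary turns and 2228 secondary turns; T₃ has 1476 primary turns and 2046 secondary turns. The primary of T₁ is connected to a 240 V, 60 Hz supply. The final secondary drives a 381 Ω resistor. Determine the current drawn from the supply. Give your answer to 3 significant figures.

I_supply ≈ 4.67 A

Secondary of T₁: V = 240.00 × 1372/1102 = 298.80 V.
Secondary of T₂: V = 298.80 × 2228/1412 = 471.48 V.
Secondary of T₃: V = 471.48 × 2046/1476 = 653.56 V.
I_load = 653.56/381 = 1.7154 A, so P_out = 653.56 × 1.7154 = 1121.1 W.
All ideal ⇒ P_in = P_out, so I_supply = 1121.1/240 = 4.67 A.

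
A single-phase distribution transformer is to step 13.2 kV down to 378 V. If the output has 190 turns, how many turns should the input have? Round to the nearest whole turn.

N_in = 6635 turns

N_in/N_out = V_in/V_out, so N_in = 190 × 13200/378 = 6634.9 ≈ 6635 turns.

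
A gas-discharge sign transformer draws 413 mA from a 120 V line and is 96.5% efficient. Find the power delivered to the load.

P_out ≈ 47.8 W

P_in = V_in I_in = 120 × 0.413 = 49.560 W.
P_out = η P_in = 0.965 × 49.560 = 47.8 W.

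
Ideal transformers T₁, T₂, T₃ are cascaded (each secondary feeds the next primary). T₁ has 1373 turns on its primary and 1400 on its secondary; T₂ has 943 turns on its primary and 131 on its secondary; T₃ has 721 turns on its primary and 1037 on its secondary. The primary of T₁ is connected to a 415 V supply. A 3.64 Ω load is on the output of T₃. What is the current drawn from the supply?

I_supply ≈ 4.73 A

Secondary of T₁: V = 415.00 × 1400/1373 = 423.16 V.
Secondary of T₂: V = 423.16 × 131/943 = 58.785 V.
Secondary of T₃: V = 58.785 × 1037/721 = 84.549 V.
I_load = 84.549/3.64 = 23.228 A, so P_out = 84.549 × 23.228 = 1963.9 W.
All ideal ⇒ P_in = P_out, so I_supply = 1963.9/415 = 4.73 A.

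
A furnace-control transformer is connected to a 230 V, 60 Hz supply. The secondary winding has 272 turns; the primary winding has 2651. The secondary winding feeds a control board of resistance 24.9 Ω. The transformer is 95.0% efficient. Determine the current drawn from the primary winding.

I_p ≈ 0.102 A

V_s = 230 × 272/2651 = 23.599 V.
I_s = V_s/R = 23.599/24.9 = 0.94774 A.
P_out = V_s I_s = 23.599 × 0.94774 = 22.365 W.
P_in = P_out/η = 22.365/0.950 = 23.542 W.
I_p = P_in/V_p = 23.542/230 = 0.102 A.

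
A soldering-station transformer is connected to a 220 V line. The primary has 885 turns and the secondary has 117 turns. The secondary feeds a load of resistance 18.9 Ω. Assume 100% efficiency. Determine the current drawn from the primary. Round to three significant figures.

I_p ≈ 0.203 A

V_s = V_p × N_s/N_p = 220 × 117/885 = 29.085 V.
I_s = V_s/R = 29.085/18.9 = 1.5389 A.
For an ideal transformer I_p N_p = I_s N_s, so I_p = 1.5389 × 117/885 = 0.203 A.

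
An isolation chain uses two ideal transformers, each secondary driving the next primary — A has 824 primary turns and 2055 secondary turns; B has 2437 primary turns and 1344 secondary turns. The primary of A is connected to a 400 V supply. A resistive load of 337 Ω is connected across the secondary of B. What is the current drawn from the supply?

Secondary of A: V = 400.00 × 2055/824 = 997.57 V.
Secondary of B: V = 997.57 × 1344/2437 = 550.16 V.
I_load = 550.16/337 = 1.6325 A, so P_out = 550.16 × 1.6325 = 898.15 W.
All ideal ⇒ P_in = P_out, so I_supply = 898.15/400 = 2.25 A.

I_supply ≈ 2.25 A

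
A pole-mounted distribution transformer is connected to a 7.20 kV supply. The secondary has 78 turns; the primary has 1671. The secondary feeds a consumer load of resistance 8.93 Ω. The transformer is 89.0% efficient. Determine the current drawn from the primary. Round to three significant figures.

V_s = 7200 × 78/1671 = 336.09 V.
I_s = V_s/R = 336.09/8.93 = 37.636 A.
P_out = V_s I_s = 336.09 × 37.636 = 12649 W.
P_in = P_out/η = 12649/0.890 = 14212 W.
I_p = P_in/V_p = 14212/7200 = 1.97 A.

I_p ≈ 1.97 A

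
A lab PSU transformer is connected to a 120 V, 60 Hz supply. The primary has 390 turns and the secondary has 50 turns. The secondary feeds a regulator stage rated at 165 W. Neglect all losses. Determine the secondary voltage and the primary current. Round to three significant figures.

V_s ≈ 15.4 V, I_p ≈ 1.38 A

V_s = V_p × N_s/N_p = 120 × 50/390 = 15.385 V.
I_s = P/V_s = 165/15.385 = 10.725 A.
I_p = I_s × N_s/N_p = 10.725 × 50/390 = 1.38 A.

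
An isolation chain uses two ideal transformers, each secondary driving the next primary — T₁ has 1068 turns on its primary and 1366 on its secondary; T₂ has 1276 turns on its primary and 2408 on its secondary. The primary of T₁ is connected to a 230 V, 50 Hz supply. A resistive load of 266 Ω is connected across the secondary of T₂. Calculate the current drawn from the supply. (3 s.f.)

After T₁: V = 230.00 × 1366/1068 = 294.18 V.
After T₂: V = 294.18 × 2408/1276 = 555.15 V.
I_load = 555.15/266 = 2.0870 A, so P_out = 555.15 × 2.0870 = 1158.6 W.
All ideal ⇒ P_in = P_out, so I_supply = 1158.6/230 = 5.04 A.

I_supply ≈ 5.04 A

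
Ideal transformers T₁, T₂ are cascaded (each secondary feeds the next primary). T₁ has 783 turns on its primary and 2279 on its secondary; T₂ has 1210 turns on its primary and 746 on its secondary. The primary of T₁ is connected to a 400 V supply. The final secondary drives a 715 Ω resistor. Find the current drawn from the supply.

I_supply ≈ 1.80 A

After T₁: V = 400.00 × 2279/783 = 1164.2 V.
After T₂: V = 1164.2 × 746/1210 = 717.79 V.
I_load = 717.79/715 = 1.0039 A, so P_out = 717.79 × 1.0039 = 720.59 W.
All ideal ⇒ P_in = P_out, so I_supply = 720.59/400 = 1.80 A.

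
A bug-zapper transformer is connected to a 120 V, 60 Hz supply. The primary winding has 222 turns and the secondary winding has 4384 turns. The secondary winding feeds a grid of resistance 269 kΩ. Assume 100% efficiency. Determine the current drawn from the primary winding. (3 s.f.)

I_p ≈ 0.174 A

V_s = V_p × N_s/N_p = 120 × 4384/222 = 2369.7 V.
I_s = V_s/R = 2369.7/269000 = 0.0088094 A.
For an ideal transformer I_p N_p = I_s N_s, so I_p = 0.0088094 × 4384/222 = 0.174 A.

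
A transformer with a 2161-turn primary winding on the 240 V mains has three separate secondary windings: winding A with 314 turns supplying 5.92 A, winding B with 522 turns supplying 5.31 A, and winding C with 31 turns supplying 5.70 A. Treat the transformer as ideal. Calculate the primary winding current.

V_A = 240 × 314/2161 = 34.873 V; V_B = 240 × 522/2161 = 57.973 V; V_C = 240 × 31/2161 = 3.4429 V.
P_out = V_A I_A + V_B I_B + V_C I_C = 34.873×5.92 + 57.973×5.31 + 3.4429×5.70 = 206.45 + 307.84 + 19.624 = 533.91 W.
Ideal ⇒ P_in = P_out, so I_p = P_out/V_p = 533.91/240 = 2.22 A.

I_p ≈ 2.22 A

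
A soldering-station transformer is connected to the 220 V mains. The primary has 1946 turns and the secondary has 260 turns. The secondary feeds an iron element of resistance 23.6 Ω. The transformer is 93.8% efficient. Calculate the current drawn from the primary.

I_p ≈ 0.177 A

V_s = 220 × 260/1946 = 29.394 V.
I_s = V_s/R = 29.394/23.6 = 1.2455 A.
P_out = V_s I_s = 29.394 × 1.2455 = 36.610 W.
P_in = P_out/η = 36.610/0.938 = 39.029 W.
I_p = P_in/V_p = 39.029/220 = 0.177 A.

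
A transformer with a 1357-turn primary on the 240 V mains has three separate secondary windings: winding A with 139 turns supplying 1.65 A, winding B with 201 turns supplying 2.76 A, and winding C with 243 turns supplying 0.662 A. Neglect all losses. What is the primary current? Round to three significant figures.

I_p ≈ 0.696 A

V_A = 240 × 139/1357 = 24.584 V; V_B = 240 × 201/1357 = 35.549 V; V_C = 240 × 243/1357 = 42.977 V.
P_out = V_A I_A + V_B I_B + V_C I_C = 24.584×1.65 + 35.549×2.76 + 42.977×0.662 = 40.563 + 98.115 + 28.451 = 167.13 W.
Ideal ⇒ P_in = P_out, so I_p = P_out/V_p = 167.13/240 = 0.696 A.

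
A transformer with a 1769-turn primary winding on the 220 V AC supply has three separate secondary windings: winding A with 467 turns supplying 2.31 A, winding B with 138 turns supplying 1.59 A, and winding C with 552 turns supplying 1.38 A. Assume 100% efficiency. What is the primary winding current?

I_p ≈ 1.16 A

V_A = 220 × 467/1769 = 58.078 V; V_B = 220 × 138/1769 = 17.162 V; V_C = 220 × 552/1769 = 68.649 V.
P_out = V_A I_A + V_B I_B + V_C I_C = 58.078×2.31 + 17.162×1.59 + 68.649×1.38 = 134.16 + 27.288 + 94.736 = 256.18 W.
Ideal ⇒ P_in = P_out, so I_p = P_out/V_p = 256.18/220 = 1.16 A.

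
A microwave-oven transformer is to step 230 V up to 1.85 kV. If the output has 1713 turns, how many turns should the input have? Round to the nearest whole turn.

N_in/N_out = V_in/V_out, so N_in = 1713 × 230/1850 = 213.0 ≈ 213 turns.

N_in = 213 turns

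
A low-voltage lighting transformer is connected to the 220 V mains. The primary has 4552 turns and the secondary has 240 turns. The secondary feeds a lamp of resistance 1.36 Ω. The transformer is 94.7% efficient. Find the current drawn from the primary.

I_p ≈ 0.475 A

V_s = 220 × 240/4552 = 11.599 V.
I_s = V_s/R = 11.599/1.36 = 8.5289 A.
P_out = V_s I_s = 11.599 × 8.5289 = 98.929 W.
P_in = P_out/η = 98.929/0.947 = 104.47 W.
I_p = P_in/V_p = 104.47/220 = 0.475 A.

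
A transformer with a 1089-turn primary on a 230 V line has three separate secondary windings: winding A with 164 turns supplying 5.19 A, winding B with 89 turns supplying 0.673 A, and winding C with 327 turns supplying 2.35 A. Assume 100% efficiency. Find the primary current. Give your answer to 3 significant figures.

I_p ≈ 1.54 A

V_A = 230 × 164/1089 = 34.637 V; V_B = 230 × 89/1089 = 18.797 V; V_C = 230 × 327/1089 = 69.063 V.
P_out = V_A I_A + V_B I_B + V_C I_C = 34.637×5.19 + 18.797×0.673 + 69.063×2.35 = 179.77 + 12.650 + 162.30 = 354.72 W.
Ideal ⇒ P_in = P_out, so I_p = P_out/V_p = 354.72/230 = 1.54 A.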